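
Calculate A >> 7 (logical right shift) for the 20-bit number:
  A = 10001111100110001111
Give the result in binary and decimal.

Logical shift right by 7: drop the bottom 7 bit(s), prepend 7 zero(s) on the left.
  10001111100110001111  ->  keep [1000111110011], discard [0001111], prepend 0000000
= 00000001000111110011

Answer: 00000001000111110011 (4595)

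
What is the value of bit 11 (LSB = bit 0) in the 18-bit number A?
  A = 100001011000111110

Bit 11 is the 12th from the right.
  100001011000111110
        ^
That bit is 0.

Answer: 0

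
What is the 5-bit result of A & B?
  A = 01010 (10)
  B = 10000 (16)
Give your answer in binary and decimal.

Apply & to each column (1 only where both bits are 1):
  01010
& 10000
-------
  00000

Answer: 00000 (0)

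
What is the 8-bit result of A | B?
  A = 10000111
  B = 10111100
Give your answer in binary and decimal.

Apply | to each column (1 where either bit is 1):
  10000111
| 10111100
----------
  10111111

Answer: 10111111 (191)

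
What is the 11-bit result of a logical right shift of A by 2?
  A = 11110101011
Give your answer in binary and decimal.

Logical shift right by 2: drop the bottom 2 bit(s), prepend 2 zero(s) on the left.
  11110101011  ->  keep [111101010], discard [11], prepend 00
= 00111101010

Answer: 00111101010 (490)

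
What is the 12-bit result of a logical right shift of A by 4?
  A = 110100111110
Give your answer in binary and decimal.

Logical shift right by 4: drop the bottom 4 bit(s), prepend 4 zero(s) on the left.
  110100111110  ->  keep [11010011], discard [1110], prepend 0000
= 000011010011

Answer: 000011010011 (211)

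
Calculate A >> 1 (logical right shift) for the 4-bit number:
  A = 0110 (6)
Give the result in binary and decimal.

Logical shift right by 1: drop the bottom 1 bit(s), prepend 1 zero(s) on the left.
  0110  ->  keep [011], discard [0], prepend 0
= 0011

Answer: 0011 (3)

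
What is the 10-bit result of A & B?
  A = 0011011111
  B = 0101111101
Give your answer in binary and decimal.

Apply & to each column (1 only where both bits are 1):
  0011011111
& 0101111101
------------
  0001011101

Answer: 0001011101 (93)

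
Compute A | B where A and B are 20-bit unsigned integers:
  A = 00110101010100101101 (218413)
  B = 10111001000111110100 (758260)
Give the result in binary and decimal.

Apply | to each column (1 where either bit is 1):
  00110101010100101101
| 10111001000111110100
----------------------
  10111101010111111101

Answer: 10111101010111111101 (775677)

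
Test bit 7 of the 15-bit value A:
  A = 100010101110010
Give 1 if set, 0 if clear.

Bit 7 is the 8th from the right.
  100010101110010
         ^
That bit is 0.

Answer: 0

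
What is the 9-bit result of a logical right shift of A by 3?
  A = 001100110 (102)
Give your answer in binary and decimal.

Logical shift right by 3: drop the bottom 3 bit(s), prepend 3 zero(s) on the left.
  001100110  ->  keep [001100], discard [110], prepend 000
= 000001100

Answer: 000001100 (12)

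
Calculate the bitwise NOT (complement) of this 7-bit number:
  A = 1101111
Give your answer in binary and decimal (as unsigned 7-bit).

Flip each bit (0->1, 1->0):
  1101111
  0010000

Answer: 0010000 (16)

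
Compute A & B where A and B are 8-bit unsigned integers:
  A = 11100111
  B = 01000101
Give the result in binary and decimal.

Apply & to each column (1 only where both bits are 1):
  11100111
& 01000101
----------
  01000101

Answer: 01000101 (69)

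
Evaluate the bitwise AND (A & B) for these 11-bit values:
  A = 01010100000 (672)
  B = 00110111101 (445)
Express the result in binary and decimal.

Apply & to each column (1 only where both bits are 1):
  01010100000
& 00110111101
-------------
  00010100000

Answer: 00010100000 (160)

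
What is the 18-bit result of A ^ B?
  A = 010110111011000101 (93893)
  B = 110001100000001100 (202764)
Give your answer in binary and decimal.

Apply ^ to each column (1 where bits differ):
  010110111011000101
^ 110001100000001100
--------------------
  100111011011001001

Answer: 100111011011001001 (161481)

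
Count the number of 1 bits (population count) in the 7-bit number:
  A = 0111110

0111110
1-bits at positions (from bit 0 = LSB): 1, 2, 3, 4, 5
Count = 5

Answer: 5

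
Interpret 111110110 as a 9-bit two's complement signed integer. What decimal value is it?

MSB is 1, so the value is negative. Find the magnitude:
1. Invert bits:  000001001
2. Add 1:        000001010  = 10
3. Apply sign:   -10

Answer: -10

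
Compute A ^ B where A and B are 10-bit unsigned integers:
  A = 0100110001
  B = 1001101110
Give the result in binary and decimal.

Apply ^ to each column (1 where bits differ):
  0100110001
^ 1001101110
------------
  1101011111

Answer: 1101011111 (863)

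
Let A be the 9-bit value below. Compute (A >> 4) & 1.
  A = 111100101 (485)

Bit 4 is the 5th from the right.
  111100101
      ^
That bit is 0.

Answer: 0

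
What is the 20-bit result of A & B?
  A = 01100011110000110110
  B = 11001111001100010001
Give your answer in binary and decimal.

Apply & to each column (1 only where both bits are 1):
  01100011110000110110
& 11001111001100010001
----------------------
  01000011000000010000

Answer: 01000011000000010000 (274448)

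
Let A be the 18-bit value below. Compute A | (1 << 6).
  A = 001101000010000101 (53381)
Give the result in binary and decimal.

Mask = 1 << 6 = 000000000001000000
Bit 6 of A is 0, so OR-ing with the mask flips it to 1.
  001101000010000101
| 000000000001000000
--------------------
  001101000011000101

Answer: 001101000011000101 (53445)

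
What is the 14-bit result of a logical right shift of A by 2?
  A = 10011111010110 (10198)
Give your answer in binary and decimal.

Logical shift right by 2: drop the bottom 2 bit(s), prepend 2 zero(s) on the left.
  10011111010110  ->  keep [100111110101], discard [10], prepend 00
= 00100111110101

Answer: 00100111110101 (2549)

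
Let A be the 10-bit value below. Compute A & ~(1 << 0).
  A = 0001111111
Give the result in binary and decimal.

Mask = ~(1 << 0) = 1111111110
Bit 0 of A is 1, so AND-ing with the mask clears it to 0.
  0001111111
& 1111111110
------------
  0001111110

Answer: 0001111110 (126)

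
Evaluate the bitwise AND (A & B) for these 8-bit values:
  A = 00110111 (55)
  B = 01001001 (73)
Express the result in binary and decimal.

Apply & to each column (1 only where both bits are 1):
  00110111
& 01001001
----------
  00000001

Answer: 00000001 (1)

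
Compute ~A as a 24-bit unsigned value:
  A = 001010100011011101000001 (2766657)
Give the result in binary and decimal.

Flip each bit (0->1, 1->0):
  001010100011011101000001
  110101011100100010111110

Answer: 110101011100100010111110 (14010558)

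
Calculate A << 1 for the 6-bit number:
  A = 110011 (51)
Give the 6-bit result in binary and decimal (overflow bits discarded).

Shift left by 1: drop the top 1 bit(s), append 1 zero(s) on the right.
  110011  ->  discard [1], keep [10011], append 0
= 100110

Answer: 100110 (38)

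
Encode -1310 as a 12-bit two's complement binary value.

1. Binary of +1310:  010100011110
2. Invert bits:     101011100001
3. Add 1:           101011100010

Answer: 101011100010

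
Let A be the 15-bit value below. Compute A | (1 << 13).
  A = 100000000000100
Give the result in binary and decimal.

Mask = 1 << 13 = 010000000000000
Bit 13 of A is 0, so OR-ing with the mask flips it to 1.
  100000000000100
| 010000000000000
-----------------
  110000000000100

Answer: 110000000000100 (24580)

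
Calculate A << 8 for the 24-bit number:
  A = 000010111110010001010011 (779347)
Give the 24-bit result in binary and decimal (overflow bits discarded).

Shift left by 8: drop the top 8 bit(s), append 8 zero(s) on the right.
  000010111110010001010011  ->  discard [00001011], keep [1110010001010011], append 00000000
= 111001000101001100000000

Answer: 111001000101001100000000 (14963456)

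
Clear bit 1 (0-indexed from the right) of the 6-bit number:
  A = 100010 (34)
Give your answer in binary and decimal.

Mask = ~(1 << 1) = 111101
Bit 1 of A is 1, so AND-ing with the mask clears it to 0.
  100010
& 111101
--------
  100000

Answer: 100000 (32)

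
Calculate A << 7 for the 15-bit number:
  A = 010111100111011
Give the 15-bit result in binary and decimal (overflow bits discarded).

Shift left by 7: drop the top 7 bit(s), append 7 zero(s) on the right.
  010111100111011  ->  discard [0101111], keep [00111011], append 0000000
= 001110110000000

Answer: 001110110000000 (7552)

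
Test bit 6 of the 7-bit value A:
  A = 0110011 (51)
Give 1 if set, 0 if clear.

Bit 6 is the 7th from the right.
  0110011
  ^
That bit is 0.

Answer: 0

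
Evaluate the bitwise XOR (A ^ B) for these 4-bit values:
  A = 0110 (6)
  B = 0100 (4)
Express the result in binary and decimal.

Apply ^ to each column (1 where bits differ):
  0110
^ 0100
------
  0010

Answer: 0010 (2)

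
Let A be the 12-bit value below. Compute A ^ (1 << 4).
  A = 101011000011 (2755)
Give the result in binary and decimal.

Mask = 1 << 4 = 000000010000
Bit 4 of A is 0; XOR with the mask flips it to 1.
  101011000011
^ 000000010000
--------------
  101011010011

Answer: 101011010011 (2771)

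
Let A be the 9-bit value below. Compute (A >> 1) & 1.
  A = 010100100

Bit 1 is the 2nd from the right.
  010100100
         ^
That bit is 0.

Answer: 0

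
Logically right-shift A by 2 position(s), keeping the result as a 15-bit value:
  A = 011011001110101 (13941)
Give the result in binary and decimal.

Logical shift right by 2: drop the bottom 2 bit(s), prepend 2 zero(s) on the left.
  011011001110101  ->  keep [0110110011101], discard [01], prepend 00
= 000110110011101

Answer: 000110110011101 (3485)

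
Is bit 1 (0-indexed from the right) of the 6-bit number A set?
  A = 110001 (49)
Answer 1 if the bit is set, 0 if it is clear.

Bit 1 is the 2nd from the right.
  110001
      ^
That bit is 0.

Answer: 0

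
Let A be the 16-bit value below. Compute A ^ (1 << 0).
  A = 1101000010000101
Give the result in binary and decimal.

Mask = 1 << 0 = 0000000000000001
Bit 0 of A is 1; XOR with the mask flips it to 0.
  1101000010000101
^ 0000000000000001
------------------
  1101000010000100

Answer: 1101000010000100 (53380)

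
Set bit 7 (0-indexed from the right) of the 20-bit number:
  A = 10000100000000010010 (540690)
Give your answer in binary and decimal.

Mask = 1 << 7 = 00000000000010000000
Bit 7 of A is 0, so OR-ing with the mask flips it to 1.
  10000100000000010010
| 00000000000010000000
----------------------
  10000100000010010010

Answer: 10000100000010010010 (540818)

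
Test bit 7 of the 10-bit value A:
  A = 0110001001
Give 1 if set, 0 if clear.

Bit 7 is the 8th from the right.
  0110001001
    ^
That bit is 1.

Answer: 1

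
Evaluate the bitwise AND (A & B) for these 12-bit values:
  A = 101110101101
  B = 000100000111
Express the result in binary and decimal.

Apply & to each column (1 only where both bits are 1):
  101110101101
& 000100000111
--------------
  000100000101

Answer: 000100000101 (261)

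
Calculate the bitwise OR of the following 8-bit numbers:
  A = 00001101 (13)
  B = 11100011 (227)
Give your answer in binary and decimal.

Apply | to each column (1 where either bit is 1):
  00001101
| 11100011
----------
  11101111

Answer: 11101111 (239)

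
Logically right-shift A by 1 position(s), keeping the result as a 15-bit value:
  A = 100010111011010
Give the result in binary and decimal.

Logical shift right by 1: drop the bottom 1 bit(s), prepend 1 zero(s) on the left.
  100010111011010  ->  keep [10001011101101], discard [0], prepend 0
= 010001011101101

Answer: 010001011101101 (8941)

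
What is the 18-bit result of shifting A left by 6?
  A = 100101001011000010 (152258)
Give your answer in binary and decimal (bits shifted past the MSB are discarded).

Shift left by 6: drop the top 6 bit(s), append 6 zero(s) on the right.
  100101001011000010  ->  discard [100101], keep [001011000010], append 000000
= 001011000010000000

Answer: 001011000010000000 (45184)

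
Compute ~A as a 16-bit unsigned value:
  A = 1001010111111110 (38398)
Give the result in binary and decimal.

Flip each bit (0->1, 1->0):
  1001010111111110
  0110101000000001

Answer: 0110101000000001 (27137)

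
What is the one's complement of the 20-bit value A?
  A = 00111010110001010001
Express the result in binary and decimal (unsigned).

Flip each bit (0->1, 1->0):
  00111010110001010001
  11000101001110101110

Answer: 11000101001110101110 (807854)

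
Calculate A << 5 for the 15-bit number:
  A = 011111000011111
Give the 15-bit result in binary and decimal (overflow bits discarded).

Shift left by 5: drop the top 5 bit(s), append 5 zero(s) on the right.
  011111000011111  ->  discard [01111], keep [1000011111], append 00000
= 100001111100000

Answer: 100001111100000 (17376)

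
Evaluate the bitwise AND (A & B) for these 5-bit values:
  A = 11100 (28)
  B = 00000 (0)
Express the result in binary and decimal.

Apply & to each column (1 only where both bits are 1):
  11100
& 00000
-------
  00000

Answer: 00000 (0)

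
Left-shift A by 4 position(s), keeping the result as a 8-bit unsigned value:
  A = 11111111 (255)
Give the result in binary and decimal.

Shift left by 4: drop the top 4 bit(s), append 4 zero(s) on the right.
  11111111  ->  discard [1111], keep [1111], append 0000
= 11110000

Answer: 11110000 (240)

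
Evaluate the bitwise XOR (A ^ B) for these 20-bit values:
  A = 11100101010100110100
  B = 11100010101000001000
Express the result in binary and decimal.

Apply ^ to each column (1 where bits differ):
  11100101010100110100
^ 11100010101000001000
----------------------
  00000111111100111100

Answer: 00000111111100111100 (32572)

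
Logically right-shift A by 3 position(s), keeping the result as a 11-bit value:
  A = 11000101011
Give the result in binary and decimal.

Logical shift right by 3: drop the bottom 3 bit(s), prepend 3 zero(s) on the left.
  11000101011  ->  keep [11000101], discard [011], prepend 000
= 00011000101

Answer: 00011000101 (197)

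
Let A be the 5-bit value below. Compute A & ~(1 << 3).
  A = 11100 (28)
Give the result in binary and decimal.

Mask = ~(1 << 3) = 10111
Bit 3 of A is 1, so AND-ing with the mask clears it to 0.
  11100
& 10111
-------
  10100

Answer: 10100 (20)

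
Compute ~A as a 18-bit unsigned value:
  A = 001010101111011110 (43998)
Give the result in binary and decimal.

Flip each bit (0->1, 1->0):
  001010101111011110
  110101010000100001

Answer: 110101010000100001 (218145)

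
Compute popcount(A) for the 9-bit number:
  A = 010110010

010110010
1-bits at positions (from bit 0 = LSB): 1, 4, 5, 7
Count = 4

Answer: 4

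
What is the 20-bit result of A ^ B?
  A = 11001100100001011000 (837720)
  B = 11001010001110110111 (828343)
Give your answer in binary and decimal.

Apply ^ to each column (1 where bits differ):
  11001100100001011000
^ 11001010001110110111
----------------------
  00000110101111101111

Answer: 00000110101111101111 (27631)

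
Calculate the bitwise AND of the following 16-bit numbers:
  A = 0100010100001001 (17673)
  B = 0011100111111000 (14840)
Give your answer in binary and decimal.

Apply & to each column (1 only where both bits are 1):
  0100010100001001
& 0011100111111000
------------------
  0000000100001000

Answer: 0000000100001000 (264)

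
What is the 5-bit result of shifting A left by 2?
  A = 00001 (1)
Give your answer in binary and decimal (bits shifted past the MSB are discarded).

Shift left by 2: drop the top 2 bit(s), append 2 zero(s) on the right.
  00001  ->  discard [00], keep [001], append 00
= 00100

Answer: 00100 (4)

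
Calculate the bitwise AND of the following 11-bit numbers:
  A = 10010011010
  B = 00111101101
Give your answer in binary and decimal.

Apply & to each column (1 only where both bits are 1):
  10010011010
& 00111101101
-------------
  00010001000

Answer: 00010001000 (136)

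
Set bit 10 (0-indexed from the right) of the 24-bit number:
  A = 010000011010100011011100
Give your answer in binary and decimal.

Mask = 1 << 10 = 000000000000010000000000
Bit 10 of A is 0, so OR-ing with the mask flips it to 1.
  010000011010100011011100
| 000000000000010000000000
--------------------------
  010000011010110011011100

Answer: 010000011010110011011100 (4304092)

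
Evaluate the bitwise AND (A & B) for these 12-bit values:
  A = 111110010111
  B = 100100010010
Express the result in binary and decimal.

Apply & to each column (1 only where both bits are 1):
  111110010111
& 100100010010
--------------
  100100010010

Answer: 100100010010 (2322)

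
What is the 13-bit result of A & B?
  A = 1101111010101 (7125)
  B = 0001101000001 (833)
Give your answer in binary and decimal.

Apply & to each column (1 only where both bits are 1):
  1101111010101
& 0001101000001
---------------
  0001101000001

Answer: 0001101000001 (833)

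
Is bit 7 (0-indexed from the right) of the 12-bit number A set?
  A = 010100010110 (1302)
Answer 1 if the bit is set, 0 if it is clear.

Bit 7 is the 8th from the right.
  010100010110
      ^
That bit is 0.

Answer: 0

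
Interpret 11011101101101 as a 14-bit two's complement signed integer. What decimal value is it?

MSB is 1, so the value is negative. Find the magnitude:
1. Invert bits:  00100010010010
2. Add 1:        00100010010011  = 2195
3. Apply sign:   -2195

Answer: -2195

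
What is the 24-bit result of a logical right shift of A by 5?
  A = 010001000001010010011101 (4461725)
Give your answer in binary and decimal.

Logical shift right by 5: drop the bottom 5 bit(s), prepend 5 zero(s) on the left.
  010001000001010010011101  ->  keep [0100010000010100100], discard [11101], prepend 00000
= 000000100010000010100100

Answer: 000000100010000010100100 (139428)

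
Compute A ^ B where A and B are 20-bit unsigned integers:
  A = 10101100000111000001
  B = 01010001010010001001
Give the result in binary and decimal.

Apply ^ to each column (1 where bits differ):
  10101100000111000001
^ 01010001010010001001
----------------------
  11111101010101001000

Answer: 11111101010101001000 (1037640)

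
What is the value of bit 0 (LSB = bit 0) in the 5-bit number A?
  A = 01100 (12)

Bit 0 is the 1st from the right.
  01100
      ^
That bit is 0.

Answer: 0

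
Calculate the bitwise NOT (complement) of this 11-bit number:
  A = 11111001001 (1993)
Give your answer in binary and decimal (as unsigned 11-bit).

Flip each bit (0->1, 1->0):
  11111001001
  00000110110

Answer: 00000110110 (54)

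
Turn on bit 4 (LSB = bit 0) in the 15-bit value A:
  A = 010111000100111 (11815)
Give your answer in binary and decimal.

Mask = 1 << 4 = 000000000010000
Bit 4 of A is 0, so OR-ing with the mask flips it to 1.
  010111000100111
| 000000000010000
-----------------
  010111000110111

Answer: 010111000110111 (11831)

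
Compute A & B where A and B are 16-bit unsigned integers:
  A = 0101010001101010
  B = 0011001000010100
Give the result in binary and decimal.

Apply & to each column (1 only where both bits are 1):
  0101010001101010
& 0011001000010100
------------------
  0001000000000000

Answer: 0001000000000000 (4096)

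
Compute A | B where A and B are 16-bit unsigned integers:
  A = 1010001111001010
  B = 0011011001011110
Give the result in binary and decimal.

Apply | to each column (1 where either bit is 1):
  1010001111001010
| 0011011001011110
------------------
  1011011111011110

Answer: 1011011111011110 (47070)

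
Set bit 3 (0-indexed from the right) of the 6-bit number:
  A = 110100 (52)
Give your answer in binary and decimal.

Mask = 1 << 3 = 001000
Bit 3 of A is 0, so OR-ing with the mask flips it to 1.
  110100
| 001000
--------
  111100

Answer: 111100 (60)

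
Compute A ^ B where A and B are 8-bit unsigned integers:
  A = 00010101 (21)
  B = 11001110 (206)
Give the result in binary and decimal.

Apply ^ to each column (1 where bits differ):
  00010101
^ 11001110
----------
  11011011

Answer: 11011011 (219)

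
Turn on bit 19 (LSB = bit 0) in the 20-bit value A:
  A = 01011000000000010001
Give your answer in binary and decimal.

Mask = 1 << 19 = 10000000000000000000
Bit 19 of A is 0, so OR-ing with the mask flips it to 1.
  01011000000000010001
| 10000000000000000000
----------------------
  11011000000000010001

Answer: 11011000000000010001 (884753)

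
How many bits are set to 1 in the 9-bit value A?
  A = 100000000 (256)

100000000
1-bits at positions (from bit 0 = LSB): 8
Count = 1

Answer: 1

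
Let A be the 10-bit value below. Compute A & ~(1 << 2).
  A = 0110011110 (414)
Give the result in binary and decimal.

Mask = ~(1 << 2) = 1111111011
Bit 2 of A is 1, so AND-ing with the mask clears it to 0.
  0110011110
& 1111111011
------------
  0110011010

Answer: 0110011010 (410)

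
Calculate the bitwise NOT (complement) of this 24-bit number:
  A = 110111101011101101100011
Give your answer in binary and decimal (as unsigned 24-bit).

Flip each bit (0->1, 1->0):
  110111101011101101100011
  001000010100010010011100

Answer: 001000010100010010011100 (2180252)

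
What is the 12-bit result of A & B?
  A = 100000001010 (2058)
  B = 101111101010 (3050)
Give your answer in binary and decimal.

Apply & to each column (1 only where both bits are 1):
  100000001010
& 101111101010
--------------
  100000001010

Answer: 100000001010 (2058)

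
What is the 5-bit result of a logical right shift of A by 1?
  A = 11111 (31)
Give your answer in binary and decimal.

Logical shift right by 1: drop the bottom 1 bit(s), prepend 1 zero(s) on the left.
  11111  ->  keep [1111], discard [1], prepend 0
= 01111

Answer: 01111 (15)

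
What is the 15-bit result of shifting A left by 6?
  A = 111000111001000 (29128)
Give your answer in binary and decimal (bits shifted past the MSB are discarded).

Shift left by 6: drop the top 6 bit(s), append 6 zero(s) on the right.
  111000111001000  ->  discard [111000], keep [111001000], append 000000
= 111001000000000

Answer: 111001000000000 (29184)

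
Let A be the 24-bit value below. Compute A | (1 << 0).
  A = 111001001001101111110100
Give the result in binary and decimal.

Mask = 1 << 0 = 000000000000000000000001
Bit 0 of A is 0, so OR-ing with the mask flips it to 1.
  111001001001101111110100
| 000000000000000000000001
--------------------------
  111001001001101111110101

Answer: 111001001001101111110101 (14982133)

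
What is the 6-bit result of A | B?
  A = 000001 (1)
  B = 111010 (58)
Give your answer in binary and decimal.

Apply | to each column (1 where either bit is 1):
  000001
| 111010
--------
  111011

Answer: 111011 (59)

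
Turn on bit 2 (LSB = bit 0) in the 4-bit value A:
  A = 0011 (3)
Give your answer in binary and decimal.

Mask = 1 << 2 = 0100
Bit 2 of A is 0, so OR-ing with the mask flips it to 1.
  0011
| 0100
------
  0111

Answer: 0111 (7)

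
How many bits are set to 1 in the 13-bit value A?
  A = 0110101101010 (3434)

0110101101010
1-bits at positions (from bit 0 = LSB): 1, 3, 5, 6, 8, 10, 11
Count = 7

Answer: 7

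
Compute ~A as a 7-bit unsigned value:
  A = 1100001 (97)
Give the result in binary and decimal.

Flip each bit (0->1, 1->0):
  1100001
  0011110

Answer: 0011110 (30)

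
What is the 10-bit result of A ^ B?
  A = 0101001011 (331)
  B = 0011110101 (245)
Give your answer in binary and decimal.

Apply ^ to each column (1 where bits differ):
  0101001011
^ 0011110101
------------
  0110111110

Answer: 0110111110 (446)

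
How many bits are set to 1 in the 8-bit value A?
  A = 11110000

11110000
1-bits at positions (from bit 0 = LSB): 4, 5, 6, 7
Count = 4

Answer: 4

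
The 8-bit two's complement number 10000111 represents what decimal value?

MSB is 1, so the value is negative. Find the magnitude:
1. Invert bits:  01111000
2. Add 1:        01111001  = 121
3. Apply sign:   -121

Answer: -121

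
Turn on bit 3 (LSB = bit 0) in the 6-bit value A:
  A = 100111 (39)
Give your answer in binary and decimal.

Mask = 1 << 3 = 001000
Bit 3 of A is 0, so OR-ing with the mask flips it to 1.
  100111
| 001000
--------
  101111

Answer: 101111 (47)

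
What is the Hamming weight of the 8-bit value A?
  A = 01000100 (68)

01000100
1-bits at positions (from bit 0 = LSB): 2, 6
Count = 2

Answer: 2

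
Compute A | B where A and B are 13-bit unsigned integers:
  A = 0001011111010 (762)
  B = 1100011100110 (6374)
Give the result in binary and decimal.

Apply | to each column (1 where either bit is 1):
  0001011111010
| 1100011100110
---------------
  1101011111110

Answer: 1101011111110 (6910)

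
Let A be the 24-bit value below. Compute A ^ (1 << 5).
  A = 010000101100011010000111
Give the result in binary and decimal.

Mask = 1 << 5 = 000000000000000000100000
Bit 5 of A is 0; XOR with the mask flips it to 1.
  010000101100011010000111
^ 000000000000000000100000
--------------------------
  010000101100011010100111

Answer: 010000101100011010100111 (4376231)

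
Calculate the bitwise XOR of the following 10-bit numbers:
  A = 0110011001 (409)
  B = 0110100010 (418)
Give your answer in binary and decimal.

Apply ^ to each column (1 where bits differ):
  0110011001
^ 0110100010
------------
  0000111011

Answer: 0000111011 (59)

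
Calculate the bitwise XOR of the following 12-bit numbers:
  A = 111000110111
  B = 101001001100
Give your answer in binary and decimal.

Apply ^ to each column (1 where bits differ):
  111000110111
^ 101001001100
--------------
  010001111011

Answer: 010001111011 (1147)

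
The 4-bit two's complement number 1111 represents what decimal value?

MSB is 1, so the value is negative. Find the magnitude:
1. Invert bits:  0000
2. Add 1:        0001  = 1
3. Apply sign:   -1

Answer: -1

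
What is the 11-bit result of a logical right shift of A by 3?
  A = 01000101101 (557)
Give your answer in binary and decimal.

Logical shift right by 3: drop the bottom 3 bit(s), prepend 3 zero(s) on the left.
  01000101101  ->  keep [01000101], discard [101], prepend 000
= 00001000101

Answer: 00001000101 (69)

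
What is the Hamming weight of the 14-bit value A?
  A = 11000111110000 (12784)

11000111110000
1-bits at positions (from bit 0 = LSB): 4, 5, 6, 7, 8, 12, 13
Count = 7

Answer: 7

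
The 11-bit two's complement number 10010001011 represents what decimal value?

MSB is 1, so the value is negative. Find the magnitude:
1. Invert bits:  01101110100
2. Add 1:        01101110101  = 885
3. Apply sign:   -885

Answer: -885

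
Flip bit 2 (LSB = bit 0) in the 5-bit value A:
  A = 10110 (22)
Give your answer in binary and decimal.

Mask = 1 << 2 = 00100
Bit 2 of A is 1; XOR with the mask flips it to 0.
  10110
^ 00100
-------
  10010

Answer: 10010 (18)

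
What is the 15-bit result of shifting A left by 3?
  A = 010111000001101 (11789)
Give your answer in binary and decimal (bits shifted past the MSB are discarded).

Shift left by 3: drop the top 3 bit(s), append 3 zero(s) on the right.
  010111000001101  ->  discard [010], keep [111000001101], append 000
= 111000001101000

Answer: 111000001101000 (28776)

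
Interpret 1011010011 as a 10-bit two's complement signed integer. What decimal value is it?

MSB is 1, so the value is negative. Find the magnitude:
1. Invert bits:  0100101100
2. Add 1:        0100101101  = 301
3. Apply sign:   -301

Answer: -301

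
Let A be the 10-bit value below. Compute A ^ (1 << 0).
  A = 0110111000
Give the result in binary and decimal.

Mask = 1 << 0 = 0000000001
Bit 0 of A is 0; XOR with the mask flips it to 1.
  0110111000
^ 0000000001
------------
  0110111001

Answer: 0110111001 (441)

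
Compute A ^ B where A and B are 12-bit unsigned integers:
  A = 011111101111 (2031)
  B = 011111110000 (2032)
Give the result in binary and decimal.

Apply ^ to each column (1 where bits differ):
  011111101111
^ 011111110000
--------------
  000000011111

Answer: 000000011111 (31)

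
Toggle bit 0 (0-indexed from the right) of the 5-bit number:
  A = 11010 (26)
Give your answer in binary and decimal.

Mask = 1 << 0 = 00001
Bit 0 of A is 0; XOR with the mask flips it to 1.
  11010
^ 00001
-------
  11011

Answer: 11011 (27)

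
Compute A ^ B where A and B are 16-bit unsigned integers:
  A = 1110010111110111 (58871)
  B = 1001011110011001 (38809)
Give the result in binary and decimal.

Apply ^ to each column (1 where bits differ):
  1110010111110111
^ 1001011110011001
------------------
  0111001001101110

Answer: 0111001001101110 (29294)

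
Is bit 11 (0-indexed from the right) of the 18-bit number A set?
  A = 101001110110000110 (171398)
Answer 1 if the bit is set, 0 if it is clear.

Bit 11 is the 12th from the right.
  101001110110000110
        ^
That bit is 1.

Answer: 1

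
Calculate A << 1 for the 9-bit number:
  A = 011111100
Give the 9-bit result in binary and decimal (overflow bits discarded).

Shift left by 1: drop the top 1 bit(s), append 1 zero(s) on the right.
  011111100  ->  discard [0], keep [11111100], append 0
= 111111000

Answer: 111111000 (504)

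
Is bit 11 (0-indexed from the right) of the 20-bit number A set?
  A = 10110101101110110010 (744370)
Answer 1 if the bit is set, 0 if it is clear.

Bit 11 is the 12th from the right.
  10110101101110110010
          ^
That bit is 1.

Answer: 1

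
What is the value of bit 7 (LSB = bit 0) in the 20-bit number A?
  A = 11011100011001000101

Bit 7 is the 8th from the right.
  11011100011001000101
              ^
That bit is 0.

Answer: 0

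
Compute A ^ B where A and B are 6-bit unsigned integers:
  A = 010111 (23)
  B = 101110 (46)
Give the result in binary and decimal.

Apply ^ to each column (1 where bits differ):
  010111
^ 101110
--------
  111001

Answer: 111001 (57)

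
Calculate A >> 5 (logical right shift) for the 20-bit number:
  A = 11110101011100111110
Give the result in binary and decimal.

Logical shift right by 5: drop the bottom 5 bit(s), prepend 5 zero(s) on the left.
  11110101011100111110  ->  keep [111101010111001], discard [11110], prepend 00000
= 00000111101010111001

Answer: 00000111101010111001 (31417)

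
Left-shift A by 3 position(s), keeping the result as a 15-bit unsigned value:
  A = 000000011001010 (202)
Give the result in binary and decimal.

Shift left by 3: drop the top 3 bit(s), append 3 zero(s) on the right.
  000000011001010  ->  discard [000], keep [000011001010], append 000
= 000011001010000

Answer: 000011001010000 (1616)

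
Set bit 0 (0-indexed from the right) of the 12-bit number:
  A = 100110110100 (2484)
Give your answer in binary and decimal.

Mask = 1 << 0 = 000000000001
Bit 0 of A is 0, so OR-ing with the mask flips it to 1.
  100110110100
| 000000000001
--------------
  100110110101

Answer: 100110110101 (2485)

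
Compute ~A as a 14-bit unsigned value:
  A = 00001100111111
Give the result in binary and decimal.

Flip each bit (0->1, 1->0):
  00001100111111
  11110011000000

Answer: 11110011000000 (15552)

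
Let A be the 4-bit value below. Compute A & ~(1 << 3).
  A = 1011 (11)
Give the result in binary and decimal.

Mask = ~(1 << 3) = 0111
Bit 3 of A is 1, so AND-ing with the mask clears it to 0.
  1011
& 0111
------
  0011

Answer: 0011 (3)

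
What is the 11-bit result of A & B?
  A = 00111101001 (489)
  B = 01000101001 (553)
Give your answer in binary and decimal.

Apply & to each column (1 only where both bits are 1):
  00111101001
& 01000101001
-------------
  00000101001

Answer: 00000101001 (41)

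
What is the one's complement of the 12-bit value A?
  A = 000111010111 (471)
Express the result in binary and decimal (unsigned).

Flip each bit (0->1, 1->0):
  000111010111
  111000101000

Answer: 111000101000 (3624)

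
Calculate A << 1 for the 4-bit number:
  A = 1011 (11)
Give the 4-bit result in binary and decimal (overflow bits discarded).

Shift left by 1: drop the top 1 bit(s), append 1 zero(s) on the right.
  1011  ->  discard [1], keep [011], append 0
= 0110

Answer: 0110 (6)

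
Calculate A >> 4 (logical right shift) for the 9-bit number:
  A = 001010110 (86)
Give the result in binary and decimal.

Logical shift right by 4: drop the bottom 4 bit(s), prepend 4 zero(s) on the left.
  001010110  ->  keep [00101], discard [0110], prepend 0000
= 000000101

Answer: 000000101 (5)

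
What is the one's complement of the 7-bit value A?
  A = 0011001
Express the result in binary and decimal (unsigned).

Flip each bit (0->1, 1->0):
  0011001
  1100110

Answer: 1100110 (102)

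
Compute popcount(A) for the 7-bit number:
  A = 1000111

1000111
1-bits at positions (from bit 0 = LSB): 0, 1, 2, 6
Count = 4

Answer: 4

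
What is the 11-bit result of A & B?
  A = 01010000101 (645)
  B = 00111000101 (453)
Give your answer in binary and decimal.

Apply & to each column (1 only where both bits are 1):
  01010000101
& 00111000101
-------------
  00010000101

Answer: 00010000101 (133)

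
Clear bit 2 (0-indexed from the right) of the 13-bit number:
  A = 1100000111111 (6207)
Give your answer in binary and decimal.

Mask = ~(1 << 2) = 1111111111011
Bit 2 of A is 1, so AND-ing with the mask clears it to 0.
  1100000111111
& 1111111111011
---------------
  1100000111011

Answer: 1100000111011 (6203)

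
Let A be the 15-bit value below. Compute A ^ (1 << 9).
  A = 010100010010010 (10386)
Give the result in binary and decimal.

Mask = 1 << 9 = 000001000000000
Bit 9 of A is 0; XOR with the mask flips it to 1.
  010100010010010
^ 000001000000000
-----------------
  010101010010010

Answer: 010101010010010 (10898)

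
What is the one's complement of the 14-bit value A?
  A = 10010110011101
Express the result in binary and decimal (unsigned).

Flip each bit (0->1, 1->0):
  10010110011101
  01101001100010

Answer: 01101001100010 (6754)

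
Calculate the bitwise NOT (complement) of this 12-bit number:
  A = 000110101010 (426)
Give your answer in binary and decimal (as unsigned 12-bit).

Flip each bit (0->1, 1->0):
  000110101010
  111001010101

Answer: 111001010101 (3669)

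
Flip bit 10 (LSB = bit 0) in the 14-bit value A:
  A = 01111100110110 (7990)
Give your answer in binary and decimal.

Mask = 1 << 10 = 00010000000000
Bit 10 of A is 1; XOR with the mask flips it to 0.
  01111100110110
^ 00010000000000
----------------
  01101100110110

Answer: 01101100110110 (6966)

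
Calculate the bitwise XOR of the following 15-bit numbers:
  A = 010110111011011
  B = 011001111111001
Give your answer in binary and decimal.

Apply ^ to each column (1 where bits differ):
  010110111011011
^ 011001111111001
-----------------
  001111000100010

Answer: 001111000100010 (7714)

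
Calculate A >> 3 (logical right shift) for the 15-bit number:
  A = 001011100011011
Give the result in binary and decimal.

Logical shift right by 3: drop the bottom 3 bit(s), prepend 3 zero(s) on the left.
  001011100011011  ->  keep [001011100011], discard [011], prepend 000
= 000001011100011

Answer: 000001011100011 (739)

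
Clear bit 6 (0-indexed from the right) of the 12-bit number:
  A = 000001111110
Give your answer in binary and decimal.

Mask = ~(1 << 6) = 111110111111
Bit 6 of A is 1, so AND-ing with the mask clears it to 0.
  000001111110
& 111110111111
--------------
  000000111110

Answer: 000000111110 (62)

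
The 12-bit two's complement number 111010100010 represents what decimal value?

MSB is 1, so the value is negative. Find the magnitude:
1. Invert bits:  000101011101
2. Add 1:        000101011110  = 350
3. Apply sign:   -350

Answer: -350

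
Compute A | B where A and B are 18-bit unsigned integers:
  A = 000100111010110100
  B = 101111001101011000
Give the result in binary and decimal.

Apply | to each column (1 where either bit is 1):
  000100111010110100
| 101111001101011000
--------------------
  101111111111111100

Answer: 101111111111111100 (196604)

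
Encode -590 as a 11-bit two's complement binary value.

1. Binary of +590:  01001001110
2. Invert bits:     10110110001
3. Add 1:           10110110010

Answer: 10110110010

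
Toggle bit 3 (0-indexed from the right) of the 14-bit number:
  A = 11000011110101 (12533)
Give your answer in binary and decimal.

Mask = 1 << 3 = 00000000001000
Bit 3 of A is 0; XOR with the mask flips it to 1.
  11000011110101
^ 00000000001000
----------------
  11000011111101

Answer: 11000011111101 (12541)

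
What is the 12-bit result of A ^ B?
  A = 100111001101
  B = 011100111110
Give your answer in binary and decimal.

Apply ^ to each column (1 where bits differ):
  100111001101
^ 011100111110
--------------
  111011110011

Answer: 111011110011 (3827)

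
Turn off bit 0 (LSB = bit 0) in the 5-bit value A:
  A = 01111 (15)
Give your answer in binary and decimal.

Mask = ~(1 << 0) = 11110
Bit 0 of A is 1, so AND-ing with the mask clears it to 0.
  01111
& 11110
-------
  01110

Answer: 01110 (14)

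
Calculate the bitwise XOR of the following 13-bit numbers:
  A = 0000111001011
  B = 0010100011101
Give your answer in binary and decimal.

Apply ^ to each column (1 where bits differ):
  0000111001011
^ 0010100011101
---------------
  0010011010110

Answer: 0010011010110 (1238)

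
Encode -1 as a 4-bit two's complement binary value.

1. Binary of +1:  0001
2. Invert bits:     1110
3. Add 1:           1111

Answer: 1111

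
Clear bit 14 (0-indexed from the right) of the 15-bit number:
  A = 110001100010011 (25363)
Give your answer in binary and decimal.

Mask = ~(1 << 14) = 011111111111111
Bit 14 of A is 1, so AND-ing with the mask clears it to 0.
  110001100010011
& 011111111111111
-----------------
  010001100010011

Answer: 010001100010011 (8979)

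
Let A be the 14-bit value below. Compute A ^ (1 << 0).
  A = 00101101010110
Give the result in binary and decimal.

Mask = 1 << 0 = 00000000000001
Bit 0 of A is 0; XOR with the mask flips it to 1.
  00101101010110
^ 00000000000001
----------------
  00101101010111

Answer: 00101101010111 (2903)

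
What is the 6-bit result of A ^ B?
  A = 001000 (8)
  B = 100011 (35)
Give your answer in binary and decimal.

Apply ^ to each column (1 where bits differ):
  001000
^ 100011
--------
  101011

Answer: 101011 (43)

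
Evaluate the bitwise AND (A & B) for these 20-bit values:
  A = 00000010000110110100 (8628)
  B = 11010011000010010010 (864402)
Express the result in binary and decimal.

Apply & to each column (1 only where both bits are 1):
  00000010000110110100
& 11010011000010010010
----------------------
  00000010000010010000

Answer: 00000010000010010000 (8336)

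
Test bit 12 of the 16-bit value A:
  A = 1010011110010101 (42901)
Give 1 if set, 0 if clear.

Bit 12 is the 13th from the right.
  1010011110010101
     ^
That bit is 0.

Answer: 0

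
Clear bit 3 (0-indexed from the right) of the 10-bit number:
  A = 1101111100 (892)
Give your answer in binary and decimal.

Mask = ~(1 << 3) = 1111110111
Bit 3 of A is 1, so AND-ing with the mask clears it to 0.
  1101111100
& 1111110111
------------
  1101110100

Answer: 1101110100 (884)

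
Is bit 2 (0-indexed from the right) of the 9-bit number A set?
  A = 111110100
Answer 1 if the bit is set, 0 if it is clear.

Bit 2 is the 3rd from the right.
  111110100
        ^
That bit is 1.

Answer: 1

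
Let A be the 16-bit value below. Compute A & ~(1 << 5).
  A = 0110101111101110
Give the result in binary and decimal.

Mask = ~(1 << 5) = 1111111111011111
Bit 5 of A is 1, so AND-ing with the mask clears it to 0.
  0110101111101110
& 1111111111011111
------------------
  0110101111001110

Answer: 0110101111001110 (27598)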